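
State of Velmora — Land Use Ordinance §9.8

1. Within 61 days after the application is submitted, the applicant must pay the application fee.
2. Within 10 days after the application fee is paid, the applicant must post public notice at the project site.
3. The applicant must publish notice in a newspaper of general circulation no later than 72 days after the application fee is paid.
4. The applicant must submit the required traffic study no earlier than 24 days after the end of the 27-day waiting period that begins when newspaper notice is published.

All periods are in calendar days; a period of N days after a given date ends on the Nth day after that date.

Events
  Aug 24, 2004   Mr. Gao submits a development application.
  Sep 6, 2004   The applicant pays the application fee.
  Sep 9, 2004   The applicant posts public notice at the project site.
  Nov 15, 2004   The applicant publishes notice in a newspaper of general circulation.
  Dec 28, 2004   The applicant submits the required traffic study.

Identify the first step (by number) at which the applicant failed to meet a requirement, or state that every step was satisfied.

Step 1: 61 days after Aug 24, 2004 (when the application is submitted) is Oct 24, 2004; Sep 6, 2004 is within that limit.
Step 2: 10 days after Sep 6, 2004 (when the application fee is paid) is Sep 16, 2004; Sep 9, 2004 is within that limit.
Step 3: 72 days after Sep 6, 2004 (when the application fee is paid) is Nov 17, 2004; Nov 15, 2004 is within that limit.
Step 4: the earliest permitted date is 24 days after Dec 12, 2004 (end of the 27-day waiting period, which began when newspaper notice is published on Nov 15, 2004), i.e. Jan 5, 2005; Dec 28, 2004 is 8 days before the earliest permitted date.

Step 4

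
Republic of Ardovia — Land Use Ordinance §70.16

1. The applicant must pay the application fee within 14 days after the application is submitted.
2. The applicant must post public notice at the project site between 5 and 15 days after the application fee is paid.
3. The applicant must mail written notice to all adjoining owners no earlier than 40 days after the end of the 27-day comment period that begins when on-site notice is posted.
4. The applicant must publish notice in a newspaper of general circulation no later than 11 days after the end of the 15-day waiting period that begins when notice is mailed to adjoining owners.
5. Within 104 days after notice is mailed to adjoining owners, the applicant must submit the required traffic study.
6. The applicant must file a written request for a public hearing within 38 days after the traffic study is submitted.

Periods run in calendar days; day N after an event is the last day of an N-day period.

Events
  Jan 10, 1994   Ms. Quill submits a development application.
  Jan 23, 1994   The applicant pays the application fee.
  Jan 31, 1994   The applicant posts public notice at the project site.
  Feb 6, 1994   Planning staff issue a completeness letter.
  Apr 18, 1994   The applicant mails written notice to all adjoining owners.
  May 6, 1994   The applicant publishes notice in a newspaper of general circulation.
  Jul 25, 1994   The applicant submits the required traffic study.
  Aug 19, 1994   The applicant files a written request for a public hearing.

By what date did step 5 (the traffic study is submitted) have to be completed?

Jul 31, 1994

Step 5 runs from Apr 18, 1994, when notice is mailed to adjoining owners. 104 days after Apr 18, 1994 is Jul 31, 1994.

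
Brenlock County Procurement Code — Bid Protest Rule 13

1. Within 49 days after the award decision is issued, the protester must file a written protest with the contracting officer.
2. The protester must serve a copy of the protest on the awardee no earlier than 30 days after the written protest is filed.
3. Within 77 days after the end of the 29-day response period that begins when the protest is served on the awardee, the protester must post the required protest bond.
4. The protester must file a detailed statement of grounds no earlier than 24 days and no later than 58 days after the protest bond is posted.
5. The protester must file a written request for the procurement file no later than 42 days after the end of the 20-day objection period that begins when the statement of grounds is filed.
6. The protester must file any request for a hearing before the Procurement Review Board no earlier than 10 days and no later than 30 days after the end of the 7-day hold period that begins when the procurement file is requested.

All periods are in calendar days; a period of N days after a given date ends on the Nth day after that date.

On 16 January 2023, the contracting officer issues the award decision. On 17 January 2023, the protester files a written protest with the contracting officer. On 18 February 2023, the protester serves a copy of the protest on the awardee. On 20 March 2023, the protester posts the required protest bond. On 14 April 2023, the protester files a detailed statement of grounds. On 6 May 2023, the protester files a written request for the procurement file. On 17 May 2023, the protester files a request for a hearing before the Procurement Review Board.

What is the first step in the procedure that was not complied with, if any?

Step 1: 49 days after 16 January 2023 (when the award decision is issued) is 6 March 2023; completed 17 January 2023, before the deadline.
Step 2: the earliest permitted date is 30 days after 17 January 2023 (when the written protest is filed), i.e. 16 February 2023; done 18 February 2023, after the minimum wait.
Step 3: 77 days after 19 March 2023 (end of the 29-day response period, which began when the protest is served on the awardee on 18 February 2023) is 4 June 2023; done 20 March 2023 — timely.
Step 4: the window is 24–58 days after 20 March 2023 (when the protest bond is posted), so 13 April 2023 through 17 May 2023; done 14 April 2023 — within the window.
Step 5: 42 days after 4 May 2023 (end of the 20-day objection period, which began when the statement of grounds is filed on 14 April 2023) is 15 June 2023; completed 6 May 2023, before the deadline.
Step 6: the window is 10–30 days after 13 May 2023 (end of the 7-day hold period, which began when the procurement file is requested on 6 May 2023), so 23 May 2023 through 12 June 2023; 17 May 2023 is 6 days too early.
The procedure was therefore not followed at step 6.

Step 6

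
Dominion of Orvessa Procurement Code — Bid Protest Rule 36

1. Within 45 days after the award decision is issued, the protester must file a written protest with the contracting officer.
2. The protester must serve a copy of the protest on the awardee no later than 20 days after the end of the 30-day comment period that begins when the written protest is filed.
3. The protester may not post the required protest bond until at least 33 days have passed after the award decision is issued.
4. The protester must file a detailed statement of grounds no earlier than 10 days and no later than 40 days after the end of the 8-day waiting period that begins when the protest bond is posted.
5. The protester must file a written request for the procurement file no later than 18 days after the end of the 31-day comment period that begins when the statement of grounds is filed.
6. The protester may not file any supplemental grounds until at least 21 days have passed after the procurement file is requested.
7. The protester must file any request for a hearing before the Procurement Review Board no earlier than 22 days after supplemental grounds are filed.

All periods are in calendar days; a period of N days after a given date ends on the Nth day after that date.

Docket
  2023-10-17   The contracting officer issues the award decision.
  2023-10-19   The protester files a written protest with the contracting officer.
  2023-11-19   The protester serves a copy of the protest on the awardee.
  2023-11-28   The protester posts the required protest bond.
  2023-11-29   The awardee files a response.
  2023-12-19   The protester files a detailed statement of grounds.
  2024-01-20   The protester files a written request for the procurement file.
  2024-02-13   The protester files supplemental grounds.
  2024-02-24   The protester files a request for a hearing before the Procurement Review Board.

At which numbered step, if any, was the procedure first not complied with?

Step 1 — counting 45 days from 2023-10-17 (when the award decision is issued) gives a deadline of 2023-12-01; done 2023-10-19 — timely.
Step 2 — counting 20 days from 2023-11-18 (end of the 30-day comment period, which began when the written protest is filed on 2023-10-19) gives a deadline of 2023-12-08; completed 2023-11-19, before the deadline.
Step 3 — must wait 33 days from 2023-10-17 (when the award decision is issued), so not before 2023-11-19; done 2023-11-28, after the minimum wait.
Step 4 — 10 and 40 days from 2023-12-06 (end of the 8-day waiting period, which began when the protest bond is posted on 2023-11-28) are 2023-12-16 and 2024-01-15 respectively; 2023-12-19 falls inside that range.
Step 5 — counting 18 days from 2024-01-19 (end of the 31-day comment period, which began when the statement of grounds is filed on 2023-12-19) gives a deadline of 2024-02-06; 2024-01-20 is within that limit.
Step 6 — must wait 21 days from 2024-01-20 (when the procurement file is requested), so not before 2024-02-10; done 2024-02-13, after the minimum wait.
Step 7 — must wait 22 days from 2024-02-13 (when supplemental grounds are filed), so not before 2024-03-06; 2024-02-24 is 11 days before the earliest permitted date.

Step 7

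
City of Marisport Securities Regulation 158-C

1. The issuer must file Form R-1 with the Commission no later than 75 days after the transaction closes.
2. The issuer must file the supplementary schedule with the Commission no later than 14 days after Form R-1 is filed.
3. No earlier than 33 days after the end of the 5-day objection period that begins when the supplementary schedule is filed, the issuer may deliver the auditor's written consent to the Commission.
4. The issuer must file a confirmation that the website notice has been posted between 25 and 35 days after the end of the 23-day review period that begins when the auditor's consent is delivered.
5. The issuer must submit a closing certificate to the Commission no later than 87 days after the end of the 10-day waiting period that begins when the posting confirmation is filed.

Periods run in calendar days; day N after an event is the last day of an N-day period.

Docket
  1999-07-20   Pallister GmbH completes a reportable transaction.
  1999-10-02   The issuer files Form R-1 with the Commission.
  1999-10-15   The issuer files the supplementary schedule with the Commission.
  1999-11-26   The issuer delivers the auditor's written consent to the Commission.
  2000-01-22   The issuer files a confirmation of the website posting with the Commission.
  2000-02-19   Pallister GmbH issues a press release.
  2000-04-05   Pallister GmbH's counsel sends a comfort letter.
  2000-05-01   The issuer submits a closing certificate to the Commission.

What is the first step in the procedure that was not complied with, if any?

(1) due by 1999-07-20 + 75 days = 1999-10-03; done 1999-10-02 — timely.
(2) due by 1999-10-02 + 14 days = 1999-10-16; done 1999-10-15 — timely.
(3) permitted from 1999-10-20 + 33 days = 1999-11-22 onward; done 1999-11-26 — permitted.
(4) the permitted window runs from 1999-12-19 + 25 = 2000-01-13 to 1999-12-19 + 35 = 2000-01-23; done 2000-01-22, which is between those dates.
(5) due by 2000-02-01 + 87 days = 2000-04-28; done 2000-05-01 — 3 days late.
The analysis stops there.

Step 5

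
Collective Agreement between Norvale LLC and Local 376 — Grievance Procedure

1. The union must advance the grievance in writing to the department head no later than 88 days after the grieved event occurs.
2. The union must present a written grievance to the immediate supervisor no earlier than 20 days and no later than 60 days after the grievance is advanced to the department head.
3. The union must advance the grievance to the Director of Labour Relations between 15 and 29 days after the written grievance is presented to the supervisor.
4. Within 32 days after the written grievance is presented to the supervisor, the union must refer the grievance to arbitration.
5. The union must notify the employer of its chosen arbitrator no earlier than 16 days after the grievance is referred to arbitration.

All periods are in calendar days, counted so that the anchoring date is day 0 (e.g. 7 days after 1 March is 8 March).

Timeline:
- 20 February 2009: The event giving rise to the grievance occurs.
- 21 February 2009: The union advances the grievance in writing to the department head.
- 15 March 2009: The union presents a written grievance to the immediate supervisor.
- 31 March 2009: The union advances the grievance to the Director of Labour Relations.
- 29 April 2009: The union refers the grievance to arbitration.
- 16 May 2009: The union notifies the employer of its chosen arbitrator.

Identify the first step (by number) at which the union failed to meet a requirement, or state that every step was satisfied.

(1) due by 20 February 2009 + 88 days = 19 May 2009; 21 February 2009 is within that limit.
(2) the permitted window runs from 21 February 2009 + 20 = 13 March 2009 to 21 February 2009 + 60 = 22 April 2009; done 15 March 2009, which is between those dates.
(3) the permitted window runs from 15 March 2009 + 15 = 30 March 2009 to 15 March 2009 + 29 = 13 April 2009; done 31 March 2009 — within the window.
(4) due by 15 March 2009 + 32 days = 16 April 2009; 29 April 2009 misses that deadline by 13 days.
That is the first point of non-compliance.

Step 4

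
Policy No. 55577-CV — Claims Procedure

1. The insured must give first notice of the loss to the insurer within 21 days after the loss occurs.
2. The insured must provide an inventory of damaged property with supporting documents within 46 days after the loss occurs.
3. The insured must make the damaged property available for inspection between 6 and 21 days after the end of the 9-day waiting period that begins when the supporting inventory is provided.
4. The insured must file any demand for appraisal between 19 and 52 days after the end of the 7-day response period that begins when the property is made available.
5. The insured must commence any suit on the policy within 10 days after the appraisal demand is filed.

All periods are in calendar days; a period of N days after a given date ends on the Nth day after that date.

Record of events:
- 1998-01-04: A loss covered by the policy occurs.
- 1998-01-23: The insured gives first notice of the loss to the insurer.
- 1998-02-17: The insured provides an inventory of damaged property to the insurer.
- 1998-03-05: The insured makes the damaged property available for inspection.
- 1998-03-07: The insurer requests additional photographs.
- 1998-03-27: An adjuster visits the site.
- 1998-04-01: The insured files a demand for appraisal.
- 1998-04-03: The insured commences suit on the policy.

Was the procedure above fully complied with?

Yes

Step 1: 21 days after 1998-01-04 (when the loss occurs) is 1998-01-25; 1998-01-23 is within that limit.
Step 2: 46 days after 1998-01-04 (when the loss occurs) is 1998-02-19; done 1998-02-17 — timely.
Step 3: the window is 6–21 days after 1998-02-26 (end of the 9-day waiting period, which began when the supporting inventory is provided on 1998-02-17), so 1998-03-04 through 1998-03-19; done 1998-03-05, which is between those dates.
Step 4: the window is 19–52 days after 1998-03-12 (end of the 7-day response period, which began when the property is made available on 1998-03-05), so 1998-03-31 through 1998-05-03; 1998-04-01 falls inside that range.
Step 5: 10 days after 1998-04-01 (when the appraisal demand is filed) is 1998-04-11; 1998-04-03 is within that limit.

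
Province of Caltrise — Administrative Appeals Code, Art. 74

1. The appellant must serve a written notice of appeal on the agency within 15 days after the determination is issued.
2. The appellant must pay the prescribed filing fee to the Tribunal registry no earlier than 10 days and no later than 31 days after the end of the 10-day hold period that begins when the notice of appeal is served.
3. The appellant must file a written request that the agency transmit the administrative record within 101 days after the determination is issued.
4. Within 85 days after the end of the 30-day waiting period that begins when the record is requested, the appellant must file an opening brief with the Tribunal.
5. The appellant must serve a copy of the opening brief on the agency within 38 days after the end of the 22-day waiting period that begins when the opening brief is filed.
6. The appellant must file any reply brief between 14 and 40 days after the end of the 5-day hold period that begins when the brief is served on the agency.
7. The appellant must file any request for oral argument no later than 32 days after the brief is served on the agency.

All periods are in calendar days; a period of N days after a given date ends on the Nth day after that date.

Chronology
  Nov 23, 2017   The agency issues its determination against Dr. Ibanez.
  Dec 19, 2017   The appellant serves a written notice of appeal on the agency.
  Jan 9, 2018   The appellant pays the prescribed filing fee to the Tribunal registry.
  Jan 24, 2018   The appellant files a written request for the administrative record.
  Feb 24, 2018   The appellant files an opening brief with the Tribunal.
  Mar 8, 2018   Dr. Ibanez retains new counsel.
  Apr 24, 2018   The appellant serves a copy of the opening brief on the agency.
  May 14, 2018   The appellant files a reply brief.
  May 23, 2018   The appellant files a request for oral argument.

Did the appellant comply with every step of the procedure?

No

Step 1 — counting 15 days from Nov 23, 2017 (when the determination is issued) gives a deadline of Dec 8, 2017; not done until Dec 19, 2017, 11 days after the deadline.
Later steps need not be reached.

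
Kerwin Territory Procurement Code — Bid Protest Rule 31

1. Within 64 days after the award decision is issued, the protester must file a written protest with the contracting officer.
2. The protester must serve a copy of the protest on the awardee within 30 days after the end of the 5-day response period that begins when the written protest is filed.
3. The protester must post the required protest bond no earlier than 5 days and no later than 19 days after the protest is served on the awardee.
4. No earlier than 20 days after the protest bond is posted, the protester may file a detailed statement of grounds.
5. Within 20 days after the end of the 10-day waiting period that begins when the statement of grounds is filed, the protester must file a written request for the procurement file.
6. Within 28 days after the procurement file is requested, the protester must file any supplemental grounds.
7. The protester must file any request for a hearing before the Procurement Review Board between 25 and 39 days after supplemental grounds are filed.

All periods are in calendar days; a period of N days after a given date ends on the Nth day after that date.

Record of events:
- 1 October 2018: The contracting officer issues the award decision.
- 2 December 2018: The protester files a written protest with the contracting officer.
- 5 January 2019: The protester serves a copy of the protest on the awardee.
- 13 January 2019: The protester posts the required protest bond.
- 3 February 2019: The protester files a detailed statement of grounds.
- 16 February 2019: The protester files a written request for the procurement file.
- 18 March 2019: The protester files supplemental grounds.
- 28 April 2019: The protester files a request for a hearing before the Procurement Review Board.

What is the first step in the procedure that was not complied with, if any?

Step 6

Step 1: 64 days after 1 October 2018 (when the award decision is issued) is 4 December 2018; completed 2 December 2018, before the deadline.
Step 2: 30 days after 7 December 2018 (end of the 5-day response period, which began when the written protest is filed on 2 December 2018) is 6 January 2019; completed 5 January 2019, before the deadline.
Step 3: the window is 5–19 days after 5 January 2019 (when the protest is served on the awardee), so 10 January 2019 through 24 January 2019; done 13 January 2019 — within the window.
Step 4: the earliest permitted date is 20 days after 13 January 2019 (when the protest bond is posted), i.e. 2 February 2019; done 3 February 2019, after the minimum wait.
Step 5: 20 days after 13 February 2019 (end of the 10-day waiting period, which began when the statement of grounds is filed on 3 February 2019) is 5 March 2019; 16 February 2019 is within that limit.
Step 6: 28 days after 16 February 2019 (when the procurement file is requested) is 16 March 2019; done 18 March 2019 — 2 days late.
The procedure was therefore not followed at step 6.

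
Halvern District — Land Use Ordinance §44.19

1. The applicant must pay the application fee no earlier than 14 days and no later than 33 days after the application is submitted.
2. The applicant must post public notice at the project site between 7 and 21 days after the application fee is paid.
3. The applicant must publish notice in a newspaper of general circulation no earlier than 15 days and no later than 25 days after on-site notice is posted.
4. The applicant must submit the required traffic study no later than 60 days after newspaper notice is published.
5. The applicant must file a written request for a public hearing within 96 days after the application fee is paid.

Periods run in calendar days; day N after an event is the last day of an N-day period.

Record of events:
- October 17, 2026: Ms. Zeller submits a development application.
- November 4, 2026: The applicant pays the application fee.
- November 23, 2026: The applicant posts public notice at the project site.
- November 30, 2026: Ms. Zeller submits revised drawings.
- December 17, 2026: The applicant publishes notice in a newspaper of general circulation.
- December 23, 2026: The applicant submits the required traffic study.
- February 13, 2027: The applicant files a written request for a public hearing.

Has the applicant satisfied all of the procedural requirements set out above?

No

(1) the permitted window runs from October 17, 2026 + 14 = October 31, 2026 to October 17, 2026 + 33 = November 19, 2026; November 4, 2026 falls inside that range.
(2) the permitted window runs from November 4, 2026 + 7 = November 11, 2026 to November 4, 2026 + 21 = November 25, 2026; November 23, 2026 falls inside that range.
(3) the permitted window runs from November 23, 2026 + 15 = December 8, 2026 to November 23, 2026 + 25 = December 18, 2026; done December 17, 2026 — within the window.
(4) due by December 17, 2026 + 60 days = February 15, 2027; completed December 23, 2026, before the deadline.
(5) due by November 4, 2026 + 96 days = February 8, 2027; February 13, 2027 misses that deadline by 5 days.
That is the first point of non-compliance.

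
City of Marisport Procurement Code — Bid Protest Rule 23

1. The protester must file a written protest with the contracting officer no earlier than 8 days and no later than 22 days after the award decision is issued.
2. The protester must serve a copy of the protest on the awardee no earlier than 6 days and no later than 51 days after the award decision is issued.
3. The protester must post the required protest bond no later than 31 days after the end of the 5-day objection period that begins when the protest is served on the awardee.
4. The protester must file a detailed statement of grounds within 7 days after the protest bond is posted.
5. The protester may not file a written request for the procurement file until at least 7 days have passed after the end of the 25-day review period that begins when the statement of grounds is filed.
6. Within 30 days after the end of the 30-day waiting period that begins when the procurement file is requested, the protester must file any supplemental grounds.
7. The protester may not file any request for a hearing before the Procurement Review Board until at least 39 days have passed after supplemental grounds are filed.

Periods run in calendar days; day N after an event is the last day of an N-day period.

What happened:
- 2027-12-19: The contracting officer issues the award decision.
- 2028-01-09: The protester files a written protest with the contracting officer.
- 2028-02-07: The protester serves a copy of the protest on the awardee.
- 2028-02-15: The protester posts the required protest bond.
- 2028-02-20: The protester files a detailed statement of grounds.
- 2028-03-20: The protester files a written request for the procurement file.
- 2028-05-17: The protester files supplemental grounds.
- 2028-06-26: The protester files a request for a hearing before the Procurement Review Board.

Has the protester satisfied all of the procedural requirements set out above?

(1) the permitted window runs from 2027-12-19 + 8 = 2027-12-27 to 2027-12-19 + 22 = 2028-01-10; done 2028-01-09 — within the window.
(2) the permitted window runs from 2027-12-19 + 6 = 2027-12-25 to 2027-12-19 + 51 = 2028-02-08; done 2028-02-07, which is between those dates.
(3) due by 2028-02-12 + 31 days = 2028-03-14; completed 2028-02-15, before the deadline.
(4) due by 2028-02-15 + 7 days = 2028-02-22; done 2028-02-20 — timely.
(5) permitted from 2028-03-16 + 7 days = 2028-03-23 onward; 2028-03-20 is 3 days before the earliest permitted date.

No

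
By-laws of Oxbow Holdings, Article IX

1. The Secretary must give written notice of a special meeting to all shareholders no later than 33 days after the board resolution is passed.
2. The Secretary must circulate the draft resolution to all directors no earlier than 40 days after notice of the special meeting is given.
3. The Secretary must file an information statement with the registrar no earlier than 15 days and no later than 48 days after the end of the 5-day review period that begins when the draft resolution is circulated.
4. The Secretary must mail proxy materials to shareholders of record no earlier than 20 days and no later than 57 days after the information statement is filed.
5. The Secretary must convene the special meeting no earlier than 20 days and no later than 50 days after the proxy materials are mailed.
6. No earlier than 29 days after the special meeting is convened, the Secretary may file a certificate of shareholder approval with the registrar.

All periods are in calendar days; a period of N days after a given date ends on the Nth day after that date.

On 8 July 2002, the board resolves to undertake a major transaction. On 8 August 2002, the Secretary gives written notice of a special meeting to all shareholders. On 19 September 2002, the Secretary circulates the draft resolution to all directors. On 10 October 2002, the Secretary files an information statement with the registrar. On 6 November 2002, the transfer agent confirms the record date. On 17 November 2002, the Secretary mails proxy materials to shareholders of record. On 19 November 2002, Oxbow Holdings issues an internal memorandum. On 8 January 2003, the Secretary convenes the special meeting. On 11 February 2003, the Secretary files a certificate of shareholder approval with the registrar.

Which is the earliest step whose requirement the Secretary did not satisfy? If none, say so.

(1) due by 8 July 2002 + 33 days = 10 August 2002; completed 8 August 2002, before the deadline.
(2) permitted from 8 August 2002 + 40 days = 17 September 2002 onward; done 19 September 2002 — permitted.
(3) the permitted window runs from 24 September 2002 + 15 = 9 October 2002 to 24 September 2002 + 48 = 11 November 2002; done 10 October 2002 — within the window.
(4) the permitted window runs from 10 October 2002 + 20 = 30 October 2002 to 10 October 2002 + 57 = 6 December 2002; done 17 November 2002, which is between those dates.
(5) the permitted window runs from 17 November 2002 + 20 = 7 December 2002 to 17 November 2002 + 50 = 6 January 2003; 8 January 2003 is 2 days past the end of the window.
That is the first point of non-compliance.

Step 5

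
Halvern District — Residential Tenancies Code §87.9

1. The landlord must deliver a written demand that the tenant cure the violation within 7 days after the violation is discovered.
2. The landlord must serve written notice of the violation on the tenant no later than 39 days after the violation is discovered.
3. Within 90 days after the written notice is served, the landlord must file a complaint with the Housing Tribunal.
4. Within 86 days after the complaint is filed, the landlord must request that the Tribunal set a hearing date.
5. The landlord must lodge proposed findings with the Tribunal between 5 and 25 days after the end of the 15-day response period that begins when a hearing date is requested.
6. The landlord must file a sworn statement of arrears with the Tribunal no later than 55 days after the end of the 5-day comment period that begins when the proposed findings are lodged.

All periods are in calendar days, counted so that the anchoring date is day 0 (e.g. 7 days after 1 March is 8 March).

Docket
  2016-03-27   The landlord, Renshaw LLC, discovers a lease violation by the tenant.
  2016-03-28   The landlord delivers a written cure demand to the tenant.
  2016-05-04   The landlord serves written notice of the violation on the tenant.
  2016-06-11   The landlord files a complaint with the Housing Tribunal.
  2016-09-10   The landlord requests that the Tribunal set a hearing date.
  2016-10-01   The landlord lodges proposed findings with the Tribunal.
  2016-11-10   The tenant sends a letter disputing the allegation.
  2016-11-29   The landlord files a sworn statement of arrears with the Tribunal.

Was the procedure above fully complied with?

No

Step 1 — counting 7 days from 2016-03-27 (when the violation is discovered) gives a deadline of 2016-04-03; 2016-03-28 is within that limit.
Step 2 — counting 39 days from 2016-03-27 (when the violation is discovered) gives a deadline of 2016-05-05; completed 2016-05-04, before the deadline.
Step 3 — counting 90 days from 2016-05-04 (when the written notice is served) gives a deadline of 2016-08-02; completed 2016-06-11, before the deadline.
Step 4 — counting 86 days from 2016-06-11 (when the complaint is filed) gives a deadline of 2016-09-05; done 2016-09-10 — 5 days late.
No need to go further; step 4 was not satisfied.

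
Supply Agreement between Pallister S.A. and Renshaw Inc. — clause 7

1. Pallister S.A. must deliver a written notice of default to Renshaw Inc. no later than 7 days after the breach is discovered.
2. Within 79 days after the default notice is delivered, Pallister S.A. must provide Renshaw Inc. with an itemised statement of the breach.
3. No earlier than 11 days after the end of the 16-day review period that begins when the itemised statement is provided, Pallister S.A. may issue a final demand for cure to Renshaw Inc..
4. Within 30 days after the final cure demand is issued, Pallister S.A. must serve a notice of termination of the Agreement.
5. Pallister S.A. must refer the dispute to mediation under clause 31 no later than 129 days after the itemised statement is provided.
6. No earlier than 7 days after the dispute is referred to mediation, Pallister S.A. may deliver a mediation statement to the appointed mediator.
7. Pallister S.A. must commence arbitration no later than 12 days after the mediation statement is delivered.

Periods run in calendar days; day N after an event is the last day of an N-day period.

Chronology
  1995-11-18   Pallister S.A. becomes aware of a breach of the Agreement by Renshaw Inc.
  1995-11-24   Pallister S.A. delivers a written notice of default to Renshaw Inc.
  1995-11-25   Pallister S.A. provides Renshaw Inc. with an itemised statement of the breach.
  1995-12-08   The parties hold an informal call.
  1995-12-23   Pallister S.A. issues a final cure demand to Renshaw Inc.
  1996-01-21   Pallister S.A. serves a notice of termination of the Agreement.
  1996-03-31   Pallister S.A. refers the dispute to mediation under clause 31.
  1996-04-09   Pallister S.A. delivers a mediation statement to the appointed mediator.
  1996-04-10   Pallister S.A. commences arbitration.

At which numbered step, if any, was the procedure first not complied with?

Step 1: 7 days after 1995-11-18 (when the breach is discovered) is 1995-11-25; 1995-11-24 is within that limit.
Step 2: 79 days after 1995-11-24 (when the default notice is delivered) is 1996-02-11; done 1995-11-25 — timely.
Step 3: the earliest permitted date is 11 days after 1995-12-11 (end of the 16-day review period, which began when the itemised statement is provided on 1995-11-25), i.e. 1995-12-22; done 1995-12-23, after the minimum wait.
Step 4: 30 days after 1995-12-23 (when the final cure demand is issued) is 1996-01-22; done 1996-01-21 — timely.
Step 5: 129 days after 1995-11-25 (when the itemised statement is provided) is 1996-04-02; completed 1996-03-31, before the deadline.
Step 6: the earliest permitted date is 7 days after 1996-03-31 (when the dispute is referred to mediation), i.e. 1996-04-07; done 1996-04-09 — permitted.
Step 7: 12 days after 1996-04-09 (when the mediation statement is delivered) is 1996-04-21; done 1996-04-10 — timely.

None — every step was satisfied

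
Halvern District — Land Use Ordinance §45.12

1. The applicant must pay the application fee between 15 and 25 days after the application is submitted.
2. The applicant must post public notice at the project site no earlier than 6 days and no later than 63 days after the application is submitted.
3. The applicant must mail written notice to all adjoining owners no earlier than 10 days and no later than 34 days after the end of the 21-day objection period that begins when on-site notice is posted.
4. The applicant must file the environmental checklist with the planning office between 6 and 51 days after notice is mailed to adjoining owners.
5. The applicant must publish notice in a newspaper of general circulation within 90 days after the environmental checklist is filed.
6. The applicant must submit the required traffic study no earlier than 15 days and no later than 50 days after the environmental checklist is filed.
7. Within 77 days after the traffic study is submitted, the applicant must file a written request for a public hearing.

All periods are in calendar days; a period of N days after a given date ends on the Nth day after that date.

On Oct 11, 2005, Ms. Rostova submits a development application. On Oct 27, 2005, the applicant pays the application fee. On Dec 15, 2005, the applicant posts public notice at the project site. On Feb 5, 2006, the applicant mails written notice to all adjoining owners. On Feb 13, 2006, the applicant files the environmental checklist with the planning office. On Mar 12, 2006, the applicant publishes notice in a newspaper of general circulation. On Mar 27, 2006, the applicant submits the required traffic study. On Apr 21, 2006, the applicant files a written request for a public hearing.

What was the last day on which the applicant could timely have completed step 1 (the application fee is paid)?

Step 1 runs from Oct 11, 2005, when the application is submitted. The window is 15–25 days after Oct 11, 2005; it closes on Nov 5, 2005.

Nov 5, 2005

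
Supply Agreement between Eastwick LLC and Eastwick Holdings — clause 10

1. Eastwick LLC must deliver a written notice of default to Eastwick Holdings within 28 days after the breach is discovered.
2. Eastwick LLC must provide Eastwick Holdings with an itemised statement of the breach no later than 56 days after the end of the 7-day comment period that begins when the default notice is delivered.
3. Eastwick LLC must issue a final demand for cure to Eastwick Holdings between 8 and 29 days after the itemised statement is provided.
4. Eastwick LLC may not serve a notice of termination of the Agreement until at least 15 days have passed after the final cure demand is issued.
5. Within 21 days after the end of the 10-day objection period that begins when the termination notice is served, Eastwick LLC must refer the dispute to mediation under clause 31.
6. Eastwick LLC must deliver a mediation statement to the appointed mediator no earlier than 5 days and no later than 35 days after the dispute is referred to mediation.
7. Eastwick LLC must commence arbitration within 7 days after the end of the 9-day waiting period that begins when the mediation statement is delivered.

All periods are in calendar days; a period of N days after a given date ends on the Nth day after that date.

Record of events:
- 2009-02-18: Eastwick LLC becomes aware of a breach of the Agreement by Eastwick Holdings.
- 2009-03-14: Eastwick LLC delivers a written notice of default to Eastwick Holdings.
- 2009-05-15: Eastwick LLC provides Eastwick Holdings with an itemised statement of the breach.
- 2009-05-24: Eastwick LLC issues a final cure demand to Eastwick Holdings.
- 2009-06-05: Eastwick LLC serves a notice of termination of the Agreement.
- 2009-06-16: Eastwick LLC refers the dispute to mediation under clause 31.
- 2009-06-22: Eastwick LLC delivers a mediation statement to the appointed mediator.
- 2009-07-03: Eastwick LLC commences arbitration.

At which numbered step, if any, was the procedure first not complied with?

Step 4

Step 1: 28 days after 2009-02-18 (when the breach is discovered) is 2009-03-18; 2009-03-14 is within that limit.
Step 2: 56 days after 2009-03-21 (end of the 7-day comment period, which began when the default notice is delivered on 2009-03-14) is 2009-05-16; done 2009-05-15 — timely.
Step 3: the window is 8–29 days after 2009-05-15 (when the itemised statement is provided), so 2009-05-23 through 2009-06-13; 2009-05-24 falls inside that range.
Step 4: the earliest permitted date is 15 days after 2009-05-24 (when the final cure demand is issued), i.e. 2009-06-08; acted on 2009-06-05, 3 days prematurely.
The procedure was therefore not followed at step 4.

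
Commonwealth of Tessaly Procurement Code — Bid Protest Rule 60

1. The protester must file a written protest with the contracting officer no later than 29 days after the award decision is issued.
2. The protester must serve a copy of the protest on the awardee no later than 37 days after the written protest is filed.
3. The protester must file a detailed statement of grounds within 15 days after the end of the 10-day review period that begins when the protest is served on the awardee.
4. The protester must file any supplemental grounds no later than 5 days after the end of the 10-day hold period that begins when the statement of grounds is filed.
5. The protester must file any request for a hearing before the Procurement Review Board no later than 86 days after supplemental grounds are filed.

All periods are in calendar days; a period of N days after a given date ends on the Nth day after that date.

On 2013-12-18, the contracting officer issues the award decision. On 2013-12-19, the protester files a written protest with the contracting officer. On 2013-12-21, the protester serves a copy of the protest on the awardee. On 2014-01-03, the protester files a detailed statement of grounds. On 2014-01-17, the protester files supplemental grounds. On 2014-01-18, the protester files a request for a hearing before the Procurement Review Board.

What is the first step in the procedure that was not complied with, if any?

Step 1 — counting 29 days from 2013-12-18 (when the award decision is issued) gives a deadline of 2014-01-16; done 2013-12-19 — timely.
Step 2 — counting 37 days from 2013-12-19 (when the written protest is filed) gives a deadline of 2014-01-25; done 2013-12-21 — timely.
Step 3 — counting 15 days from 2013-12-31 (end of the 10-day review period, which began when the protest is served on the awardee on 2013-12-21) gives a deadline of 2014-01-15; done 2014-01-03 — timely.
Step 4 — counting 5 days from 2014-01-13 (end of the 10-day hold period, which began when the statement of grounds is filed on 2014-01-03) gives a deadline of 2014-01-18; completed 2014-01-17, before the deadline.
Step 5 — counting 86 days from 2014-01-17 (when supplemental grounds are filed) gives a deadline of 2014-04-13; completed 2014-01-18, before the deadline.

None — every step was satisfied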